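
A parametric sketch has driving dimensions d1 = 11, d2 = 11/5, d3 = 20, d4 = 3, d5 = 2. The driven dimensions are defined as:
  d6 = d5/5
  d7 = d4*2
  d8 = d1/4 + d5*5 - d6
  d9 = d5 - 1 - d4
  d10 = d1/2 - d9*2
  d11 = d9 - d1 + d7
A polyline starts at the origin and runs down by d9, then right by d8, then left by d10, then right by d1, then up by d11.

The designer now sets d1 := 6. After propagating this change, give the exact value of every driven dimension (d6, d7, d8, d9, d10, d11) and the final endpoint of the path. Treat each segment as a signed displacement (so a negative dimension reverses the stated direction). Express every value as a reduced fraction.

d6 = 2/5
d7 = 6
d8 = 111/10
d9 = -2
d10 = 7
d11 = -2
endpoint = (101/10, 0)

Apply edit: d1 := 6
  d6 = d5/5 = 2/5
  d7 = d4*2 = 6
  d8 = d1/4 + d5*5 - d6 = 111/10
  d9 = d5 - 1 - d4 = -2
  d10 = d1/2 - d9*2 = 7
  d11 = d9 - d1 + d7 = -2
Walk from origin (0, 0):
  seg 1: down by d9 = -2 → (0, 2)
  seg 2: right by d8 = 111/10 → (111/10, 2)
  seg 3: left by d10 = 7 → (41/10, 2)
  seg 4: right by d1 = 6 → (101/10, 2)
  seg 5: up by d11 = -2 → (101/10, 0)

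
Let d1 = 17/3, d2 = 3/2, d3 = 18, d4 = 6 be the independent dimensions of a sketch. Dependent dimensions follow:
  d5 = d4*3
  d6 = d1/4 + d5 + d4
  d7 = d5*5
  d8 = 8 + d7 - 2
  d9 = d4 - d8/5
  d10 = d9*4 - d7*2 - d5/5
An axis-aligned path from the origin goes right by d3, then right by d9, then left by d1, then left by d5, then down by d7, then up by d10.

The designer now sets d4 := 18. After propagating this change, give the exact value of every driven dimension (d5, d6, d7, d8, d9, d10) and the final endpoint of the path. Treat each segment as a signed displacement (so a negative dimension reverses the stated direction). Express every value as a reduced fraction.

Apply edit: d4 := 18
  d5 = d4*3 = 54
  d6 = d1/4 + d5 + d4 = 881/12
  d7 = d5*5 = 270
  d8 = 8 + d7 - 2 = 276
  d9 = d4 - d8/5 = -186/5
  d10 = d9*4 - d7*2 - d5/5 = -3498/5
Walk from origin (0, 0):
  seg 1: right by d3 = 18 → (18, 0)
  seg 2: right by d9 = -186/5 → (-96/5, 0)
  seg 3: left by d1 = 17/3 → (-373/15, 0)
  seg 4: left by d5 = 54 → (-1183/15, 0)
  seg 5: down by d7 = 270 → (-1183/15, -270)
  seg 6: up by d10 = -3498/5 → (-1183/15, -4848/5)

d5 = 54
d6 = 881/12
d7 = 270
d8 = 276
d9 = -186/5
d10 = -3498/5
endpoint = (-1183/15, -4848/5)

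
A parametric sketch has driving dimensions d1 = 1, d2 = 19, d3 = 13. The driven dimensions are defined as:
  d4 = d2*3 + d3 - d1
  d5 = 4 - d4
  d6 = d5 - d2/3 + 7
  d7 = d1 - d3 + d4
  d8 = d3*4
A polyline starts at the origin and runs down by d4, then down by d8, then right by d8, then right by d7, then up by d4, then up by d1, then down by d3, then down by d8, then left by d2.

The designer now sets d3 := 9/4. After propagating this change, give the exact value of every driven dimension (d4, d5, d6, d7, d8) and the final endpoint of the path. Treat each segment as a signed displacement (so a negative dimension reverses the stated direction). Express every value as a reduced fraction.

d4 = 233/4
d5 = -217/4
d6 = -643/12
d7 = 57
d8 = 9
endpoint = (47, -77/4)

Apply edit: d3 := 9/4
  d4 = d2*3 + d3 - d1 = 233/4
  d5 = 4 - d4 = -217/4
  d6 = d5 - d2/3 + 7 = -643/12
  d7 = d1 - d3 + d4 = 57
  d8 = d3*4 = 9
Walk from origin (0, 0):
  seg 1: down by d4 = 233/4 → (0, -233/4)
  seg 2: down by d8 = 9 → (0, -269/4)
  seg 3: right by d8 = 9 → (9, -269/4)
  seg 4: right by d7 = 57 → (66, -269/4)
  seg 5: up by d4 = 233/4 → (66, -9)
  seg 6: up by d1 = 1 → (66, -8)
  seg 7: down by d3 = 9/4 → (66, -41/4)
  seg 8: down by d8 = 9 → (66, -77/4)
  seg 9: left by d2 = 19 → (47, -77/4)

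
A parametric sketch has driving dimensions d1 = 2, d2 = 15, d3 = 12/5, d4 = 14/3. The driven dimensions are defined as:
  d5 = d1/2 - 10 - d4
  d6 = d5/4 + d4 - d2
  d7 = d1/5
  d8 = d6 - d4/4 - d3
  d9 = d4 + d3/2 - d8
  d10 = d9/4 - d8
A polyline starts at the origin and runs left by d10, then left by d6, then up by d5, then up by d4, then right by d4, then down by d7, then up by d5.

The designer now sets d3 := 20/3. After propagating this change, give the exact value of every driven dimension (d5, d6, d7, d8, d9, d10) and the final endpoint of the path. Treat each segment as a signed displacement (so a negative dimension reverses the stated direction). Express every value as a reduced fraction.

Apply edit: d3 := 20/3
  d5 = d1/2 - 10 - d4 = -41/3
  d6 = d5/4 + d4 - d2 = -55/4
  d7 = d1/5 = 2/5
  d8 = d6 - d4/4 - d3 = -259/12
  d9 = d4 + d3/2 - d8 = 355/12
  d10 = d9/4 - d8 = 1391/48
Walk from origin (0, 0):
  seg 1: left by d10 = 1391/48 → (-1391/48, 0)
  seg 2: left by d6 = -55/4 → (-731/48, 0)
  seg 3: up by d5 = -41/3 → (-731/48, -41/3)
  seg 4: up by d4 = 14/3 → (-731/48, -9)
  seg 5: right by d4 = 14/3 → (-169/16, -9)
  seg 6: down by d7 = 2/5 → (-169/16, -47/5)
  seg 7: up by d5 = -41/3 → (-169/16, -346/15)

d5 = -41/3
d6 = -55/4
d7 = 2/5
d8 = -259/12
d9 = 355/12
d10 = 1391/48
endpoint = (-169/16, -346/15)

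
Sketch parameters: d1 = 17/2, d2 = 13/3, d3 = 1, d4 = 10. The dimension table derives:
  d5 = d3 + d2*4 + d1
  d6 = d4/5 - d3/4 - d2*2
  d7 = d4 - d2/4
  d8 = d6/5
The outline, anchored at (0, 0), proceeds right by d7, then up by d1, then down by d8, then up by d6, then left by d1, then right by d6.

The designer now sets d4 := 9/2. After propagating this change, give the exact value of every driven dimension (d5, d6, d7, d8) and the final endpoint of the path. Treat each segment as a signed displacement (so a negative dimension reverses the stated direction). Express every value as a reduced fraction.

d5 = 161/6
d6 = -481/60
d7 = 41/12
d8 = -481/300
endpoint = (-131/10, 313/150)

Apply edit: d4 := 9/2
  d5 = d3 + d2*4 + d1 = 161/6
  d6 = d4/5 - d3/4 - d2*2 = -481/60
  d7 = d4 - d2/4 = 41/12
  d8 = d6/5 = -481/300
Walk from origin (0, 0):
  seg 1: right by d7 = 41/12 → (41/12, 0)
  seg 2: up by d1 = 17/2 → (41/12, 17/2)
  seg 3: down by d8 = -481/300 → (41/12, 3031/300)
  seg 4: up by d6 = -481/60 → (41/12, 313/150)
  seg 5: left by d1 = 17/2 → (-61/12, 313/150)
  seg 6: right by d6 = -481/60 → (-131/10, 313/150)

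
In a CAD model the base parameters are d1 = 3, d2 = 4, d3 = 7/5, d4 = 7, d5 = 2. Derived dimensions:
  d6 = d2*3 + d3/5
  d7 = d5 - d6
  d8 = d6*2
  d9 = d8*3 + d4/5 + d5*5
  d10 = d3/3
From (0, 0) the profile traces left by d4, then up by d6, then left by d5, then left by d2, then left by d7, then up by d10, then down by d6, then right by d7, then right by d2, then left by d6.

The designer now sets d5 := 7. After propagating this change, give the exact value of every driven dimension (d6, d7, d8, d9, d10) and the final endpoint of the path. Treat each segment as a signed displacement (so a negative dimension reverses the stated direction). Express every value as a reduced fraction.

d6 = 307/25
d7 = -132/25
d8 = 614/25
d9 = 2752/25
d10 = 7/15
endpoint = (-657/25, 7/15)

Apply edit: d5 := 7
  d6 = d2*3 + d3/5 = 307/25
  d7 = d5 - d6 = -132/25
  d8 = d6*2 = 614/25
  d9 = d8*3 + d4/5 + d5*5 = 2752/25
  d10 = d3/3 = 7/15
Walk from origin (0, 0):
  seg 1: left by d4 = 7 → (-7, 0)
  seg 2: up by d6 = 307/25 → (-7, 307/25)
  seg 3: left by d5 = 7 → (-14, 307/25)
  seg 4: left by d2 = 4 → (-18, 307/25)
  seg 5: left by d7 = -132/25 → (-318/25, 307/25)
  seg 6: up by d10 = 7/15 → (-318/25, 956/75)
  seg 7: down by d6 = 307/25 → (-318/25, 7/15)
  seg 8: right by d7 = -132/25 → (-18, 7/15)
  seg 9: right by d2 = 4 → (-14, 7/15)
  seg 10: left by d6 = 307/25 → (-657/25, 7/15)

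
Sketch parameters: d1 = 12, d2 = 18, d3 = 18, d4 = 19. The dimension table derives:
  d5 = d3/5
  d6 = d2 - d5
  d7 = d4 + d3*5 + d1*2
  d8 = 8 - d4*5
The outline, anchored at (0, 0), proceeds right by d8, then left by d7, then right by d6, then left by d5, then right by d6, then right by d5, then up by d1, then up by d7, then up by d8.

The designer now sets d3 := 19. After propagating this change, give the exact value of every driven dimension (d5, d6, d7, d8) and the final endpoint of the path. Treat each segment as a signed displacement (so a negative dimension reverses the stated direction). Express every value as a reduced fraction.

d5 = 19/5
d6 = 71/5
d7 = 138
d8 = -87
endpoint = (-983/5, 63)

Apply edit: d3 := 19
  d5 = d3/5 = 19/5
  d6 = d2 - d5 = 71/5
  d7 = d4 + d3*5 + d1*2 = 138
  d8 = 8 - d4*5 = -87
Walk from origin (0, 0):
  seg 1: right by d8 = -87 → (-87, 0)
  seg 2: left by d7 = 138 → (-225, 0)
  seg 3: right by d6 = 71/5 → (-1054/5, 0)
  seg 4: left by d5 = 19/5 → (-1073/5, 0)
  seg 5: right by d6 = 71/5 → (-1002/5, 0)
  seg 6: right by d5 = 19/5 → (-983/5, 0)
  seg 7: up by d1 = 12 → (-983/5, 12)
  seg 8: up by d7 = 138 → (-983/5, 150)
  seg 9: up by d8 = -87 → (-983/5, 63)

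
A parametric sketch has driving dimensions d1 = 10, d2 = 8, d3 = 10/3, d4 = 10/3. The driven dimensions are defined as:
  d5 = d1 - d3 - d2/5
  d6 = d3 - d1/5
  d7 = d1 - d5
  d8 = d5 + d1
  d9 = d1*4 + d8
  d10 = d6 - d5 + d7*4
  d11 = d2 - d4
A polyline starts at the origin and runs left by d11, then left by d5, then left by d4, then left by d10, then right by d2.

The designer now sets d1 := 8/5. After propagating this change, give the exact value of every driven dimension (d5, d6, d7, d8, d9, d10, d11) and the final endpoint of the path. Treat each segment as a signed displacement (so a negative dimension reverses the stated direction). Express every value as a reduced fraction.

d5 = -10/3
d6 = 226/75
d7 = 74/15
d8 = -26/15
d9 = 14/3
d10 = 652/25
d11 = 14/3
endpoint = (-1706/75, 0)

Apply edit: d1 := 8/5
  d5 = d1 - d3 - d2/5 = -10/3
  d6 = d3 - d1/5 = 226/75
  d7 = d1 - d5 = 74/15
  d8 = d5 + d1 = -26/15
  d9 = d1*4 + d8 = 14/3
  d10 = d6 - d5 + d7*4 = 652/25
  d11 = d2 - d4 = 14/3
Walk from origin (0, 0):
  seg 1: left by d11 = 14/3 → (-14/3, 0)
  seg 2: left by d5 = -10/3 → (-4/3, 0)
  seg 3: left by d4 = 10/3 → (-14/3, 0)
  seg 4: left by d10 = 652/25 → (-2306/75, 0)
  seg 5: right by d2 = 8 → (-1706/75, 0)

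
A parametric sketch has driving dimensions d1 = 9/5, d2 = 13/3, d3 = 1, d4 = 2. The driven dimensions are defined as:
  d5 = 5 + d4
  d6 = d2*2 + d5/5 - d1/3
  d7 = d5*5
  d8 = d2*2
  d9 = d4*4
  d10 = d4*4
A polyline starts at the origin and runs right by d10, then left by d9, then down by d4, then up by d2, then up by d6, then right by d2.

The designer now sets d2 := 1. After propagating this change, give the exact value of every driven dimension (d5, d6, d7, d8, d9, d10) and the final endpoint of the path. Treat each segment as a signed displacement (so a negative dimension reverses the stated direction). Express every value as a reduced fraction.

d5 = 7
d6 = 14/5
d7 = 35
d8 = 2
d9 = 8
d10 = 8
endpoint = (1, 9/5)

Apply edit: d2 := 1
  d5 = 5 + d4 = 7
  d6 = d2*2 + d5/5 - d1/3 = 14/5
  d7 = d5*5 = 35
  d8 = d2*2 = 2
  d9 = d4*4 = 8
  d10 = d4*4 = 8
Walk from origin (0, 0):
  seg 1: right by d10 = 8 → (8, 0)
  seg 2: left by d9 = 8 → (0, 0)
  seg 3: down by d4 = 2 → (0, -2)
  seg 4: up by d2 = 1 → (0, -1)
  seg 5: up by d6 = 14/5 → (0, 9/5)
  seg 6: right by d2 = 1 → (1, 9/5)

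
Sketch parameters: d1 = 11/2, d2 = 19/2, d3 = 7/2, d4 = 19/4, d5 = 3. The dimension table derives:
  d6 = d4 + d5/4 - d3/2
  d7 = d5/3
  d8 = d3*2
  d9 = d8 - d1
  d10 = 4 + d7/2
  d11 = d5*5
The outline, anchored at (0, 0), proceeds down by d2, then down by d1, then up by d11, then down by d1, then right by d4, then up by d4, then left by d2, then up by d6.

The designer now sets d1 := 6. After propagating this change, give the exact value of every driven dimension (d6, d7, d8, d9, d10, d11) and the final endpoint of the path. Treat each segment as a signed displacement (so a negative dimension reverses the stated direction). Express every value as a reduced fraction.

Apply edit: d1 := 6
  d6 = d4 + d5/4 - d3/2 = 15/4
  d7 = d5/3 = 1
  d8 = d3*2 = 7
  d9 = d8 - d1 = 1
  d10 = 4 + d7/2 = 9/2
  d11 = d5*5 = 15
Walk from origin (0, 0):
  seg 1: down by d2 = 19/2 → (0, -19/2)
  seg 2: down by d1 = 6 → (0, -31/2)
  seg 3: up by d11 = 15 → (0, -1/2)
  seg 4: down by d1 = 6 → (0, -13/2)
  seg 5: right by d4 = 19/4 → (19/4, -13/2)
  seg 6: up by d4 = 19/4 → (19/4, -7/4)
  seg 7: left by d2 = 19/2 → (-19/4, -7/4)
  seg 8: up by d6 = 15/4 → (-19/4, 2)

d6 = 15/4
d7 = 1
d8 = 7
d9 = 1
d10 = 9/2
d11 = 15
endpoint = (-19/4, 2)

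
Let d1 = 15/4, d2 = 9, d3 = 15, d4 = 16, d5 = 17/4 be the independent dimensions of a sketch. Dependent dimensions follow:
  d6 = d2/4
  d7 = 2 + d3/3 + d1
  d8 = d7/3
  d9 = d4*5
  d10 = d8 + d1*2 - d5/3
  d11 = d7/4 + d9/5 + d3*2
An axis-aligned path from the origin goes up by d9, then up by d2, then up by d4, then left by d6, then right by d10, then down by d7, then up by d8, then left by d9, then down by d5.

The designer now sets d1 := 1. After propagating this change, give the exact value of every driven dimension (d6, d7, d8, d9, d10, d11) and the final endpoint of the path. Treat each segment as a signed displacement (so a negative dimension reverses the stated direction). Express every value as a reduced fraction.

Apply edit: d1 := 1
  d6 = d2/4 = 9/4
  d7 = 2 + d3/3 + d1 = 8
  d8 = d7/3 = 8/3
  d9 = d4*5 = 80
  d10 = d8 + d1*2 - d5/3 = 13/4
  d11 = d7/4 + d9/5 + d3*2 = 48
Walk from origin (0, 0):
  seg 1: up by d9 = 80 → (0, 80)
  seg 2: up by d2 = 9 → (0, 89)
  seg 3: up by d4 = 16 → (0, 105)
  seg 4: left by d6 = 9/4 → (-9/4, 105)
  seg 5: right by d10 = 13/4 → (1, 105)
  seg 6: down by d7 = 8 → (1, 97)
  seg 7: up by d8 = 8/3 → (1, 299/3)
  seg 8: left by d9 = 80 → (-79, 299/3)
  seg 9: down by d5 = 17/4 → (-79, 1145/12)

d6 = 9/4
d7 = 8
d8 = 8/3
d9 = 80
d10 = 13/4
d11 = 48
endpoint = (-79, 1145/12)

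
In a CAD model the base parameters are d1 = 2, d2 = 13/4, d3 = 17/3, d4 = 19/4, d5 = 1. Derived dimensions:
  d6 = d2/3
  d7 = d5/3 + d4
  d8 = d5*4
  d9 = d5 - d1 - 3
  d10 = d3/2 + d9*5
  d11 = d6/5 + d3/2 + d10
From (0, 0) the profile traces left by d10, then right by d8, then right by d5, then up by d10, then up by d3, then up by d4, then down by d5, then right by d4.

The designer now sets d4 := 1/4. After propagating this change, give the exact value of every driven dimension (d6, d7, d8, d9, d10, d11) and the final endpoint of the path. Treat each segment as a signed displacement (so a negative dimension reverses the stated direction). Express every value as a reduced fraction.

d6 = 13/12
d7 = 7/12
d8 = 4
d9 = -4
d10 = -103/6
d11 = -847/60
endpoint = (269/12, -49/4)

Apply edit: d4 := 1/4
  d6 = d2/3 = 13/12
  d7 = d5/3 + d4 = 7/12
  d8 = d5*4 = 4
  d9 = d5 - d1 - 3 = -4
  d10 = d3/2 + d9*5 = -103/6
  d11 = d6/5 + d3/2 + d10 = -847/60
Walk from origin (0, 0):
  seg 1: left by d10 = -103/6 → (103/6, 0)
  seg 2: right by d8 = 4 → (127/6, 0)
  seg 3: right by d5 = 1 → (133/6, 0)
  seg 4: up by d10 = -103/6 → (133/6, -103/6)
  seg 5: up by d3 = 17/3 → (133/6, -23/2)
  seg 6: up by d4 = 1/4 → (133/6, -45/4)
  seg 7: down by d5 = 1 → (133/6, -49/4)
  seg 8: right by d4 = 1/4 → (269/12, -49/4)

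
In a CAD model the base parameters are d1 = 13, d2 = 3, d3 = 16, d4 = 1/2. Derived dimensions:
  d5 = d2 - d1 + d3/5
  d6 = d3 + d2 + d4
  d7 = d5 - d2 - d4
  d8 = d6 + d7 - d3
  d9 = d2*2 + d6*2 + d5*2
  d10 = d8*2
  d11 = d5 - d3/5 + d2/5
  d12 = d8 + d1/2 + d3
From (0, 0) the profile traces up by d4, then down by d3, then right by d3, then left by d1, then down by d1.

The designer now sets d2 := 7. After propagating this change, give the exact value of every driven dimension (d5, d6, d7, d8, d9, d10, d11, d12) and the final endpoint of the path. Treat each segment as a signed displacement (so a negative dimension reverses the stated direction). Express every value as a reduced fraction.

Apply edit: d2 := 7
  d5 = d2 - d1 + d3/5 = -14/5
  d6 = d3 + d2 + d4 = 47/2
  d7 = d5 - d2 - d4 = -103/10
  d8 = d6 + d7 - d3 = -14/5
  d9 = d2*2 + d6*2 + d5*2 = 277/5
  d10 = d8*2 = -28/5
  d11 = d5 - d3/5 + d2/5 = -23/5
  d12 = d8 + d1/2 + d3 = 197/10
Walk from origin (0, 0):
  seg 1: up by d4 = 1/2 → (0, 1/2)
  seg 2: down by d3 = 16 → (0, -31/2)
  seg 3: right by d3 = 16 → (16, -31/2)
  seg 4: left by d1 = 13 → (3, -31/2)
  seg 5: down by d1 = 13 → (3, -57/2)

d5 = -14/5
d6 = 47/2
d7 = -103/10
d8 = -14/5
d9 = 277/5
d10 = -28/5
d11 = -23/5
d12 = 197/10
endpoint = (3, -57/2)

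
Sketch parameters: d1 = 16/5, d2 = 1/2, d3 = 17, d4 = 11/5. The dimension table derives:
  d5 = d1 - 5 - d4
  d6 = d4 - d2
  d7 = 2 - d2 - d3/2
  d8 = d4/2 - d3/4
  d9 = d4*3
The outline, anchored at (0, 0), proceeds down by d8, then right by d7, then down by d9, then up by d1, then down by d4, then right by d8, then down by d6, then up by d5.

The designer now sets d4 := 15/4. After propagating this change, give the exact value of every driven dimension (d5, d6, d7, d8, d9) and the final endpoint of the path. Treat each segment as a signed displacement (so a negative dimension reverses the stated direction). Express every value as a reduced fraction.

d5 = -111/20
d6 = 13/4
d7 = -7
d8 = -19/8
d9 = 45/4
endpoint = (-75/8, -729/40)

Apply edit: d4 := 15/4
  d5 = d1 - 5 - d4 = -111/20
  d6 = d4 - d2 = 13/4
  d7 = 2 - d2 - d3/2 = -7
  d8 = d4/2 - d3/4 = -19/8
  d9 = d4*3 = 45/4
Walk from origin (0, 0):
  seg 1: down by d8 = -19/8 → (0, 19/8)
  seg 2: right by d7 = -7 → (-7, 19/8)
  seg 3: down by d9 = 45/4 → (-7, -71/8)
  seg 4: up by d1 = 16/5 → (-7, -227/40)
  seg 5: down by d4 = 15/4 → (-7, -377/40)
  seg 6: right by d8 = -19/8 → (-75/8, -377/40)
  seg 7: down by d6 = 13/4 → (-75/8, -507/40)
  seg 8: up by d5 = -111/20 → (-75/8, -729/40)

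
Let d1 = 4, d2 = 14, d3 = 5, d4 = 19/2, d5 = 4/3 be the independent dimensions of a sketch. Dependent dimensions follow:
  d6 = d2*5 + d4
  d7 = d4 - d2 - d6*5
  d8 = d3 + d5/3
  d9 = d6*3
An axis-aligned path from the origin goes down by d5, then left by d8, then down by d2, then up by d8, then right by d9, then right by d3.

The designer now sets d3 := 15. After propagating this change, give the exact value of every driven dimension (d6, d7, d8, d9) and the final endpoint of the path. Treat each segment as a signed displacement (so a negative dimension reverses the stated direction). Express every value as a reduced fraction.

Apply edit: d3 := 15
  d6 = d2*5 + d4 = 159/2
  d7 = d4 - d2 - d6*5 = -402
  d8 = d3 + d5/3 = 139/9
  d9 = d6*3 = 477/2
Walk from origin (0, 0):
  seg 1: down by d5 = 4/3 → (0, -4/3)
  seg 2: left by d8 = 139/9 → (-139/9, -4/3)
  seg 3: down by d2 = 14 → (-139/9, -46/3)
  seg 4: up by d8 = 139/9 → (-139/9, 1/9)
  seg 5: right by d9 = 477/2 → (4015/18, 1/9)
  seg 6: right by d3 = 15 → (4285/18, 1/9)

d6 = 159/2
d7 = -402
d8 = 139/9
d9 = 477/2
endpoint = (4285/18, 1/9)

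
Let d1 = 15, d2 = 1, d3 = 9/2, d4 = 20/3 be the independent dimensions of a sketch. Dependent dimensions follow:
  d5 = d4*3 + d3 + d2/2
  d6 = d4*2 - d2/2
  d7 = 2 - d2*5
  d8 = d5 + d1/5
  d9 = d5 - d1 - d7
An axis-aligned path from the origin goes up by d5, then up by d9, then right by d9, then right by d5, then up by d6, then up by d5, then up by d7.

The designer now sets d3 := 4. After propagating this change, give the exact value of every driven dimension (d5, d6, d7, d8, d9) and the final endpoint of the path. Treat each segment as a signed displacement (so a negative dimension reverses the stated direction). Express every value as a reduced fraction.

Apply edit: d3 := 4
  d5 = d4*3 + d3 + d2/2 = 49/2
  d6 = d4*2 - d2/2 = 77/6
  d7 = 2 - d2*5 = -3
  d8 = d5 + d1/5 = 55/2
  d9 = d5 - d1 - d7 = 25/2
Walk from origin (0, 0):
  seg 1: up by d5 = 49/2 → (0, 49/2)
  seg 2: up by d9 = 25/2 → (0, 37)
  seg 3: right by d9 = 25/2 → (25/2, 37)
  seg 4: right by d5 = 49/2 → (37, 37)
  seg 5: up by d6 = 77/6 → (37, 299/6)
  seg 6: up by d5 = 49/2 → (37, 223/3)
  seg 7: up by d7 = -3 → (37, 214/3)

d5 = 49/2
d6 = 77/6
d7 = -3
d8 = 55/2
d9 = 25/2
endpoint = (37, 214/3)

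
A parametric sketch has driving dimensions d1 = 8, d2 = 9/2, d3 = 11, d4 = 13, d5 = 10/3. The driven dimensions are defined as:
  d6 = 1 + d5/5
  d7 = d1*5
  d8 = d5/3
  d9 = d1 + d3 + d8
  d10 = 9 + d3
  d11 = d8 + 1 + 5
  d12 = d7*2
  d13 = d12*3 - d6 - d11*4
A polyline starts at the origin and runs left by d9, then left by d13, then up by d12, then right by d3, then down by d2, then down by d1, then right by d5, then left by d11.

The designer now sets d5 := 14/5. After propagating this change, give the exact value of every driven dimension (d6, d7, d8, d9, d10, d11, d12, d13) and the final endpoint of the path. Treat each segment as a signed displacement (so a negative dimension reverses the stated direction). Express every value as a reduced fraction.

d6 = 39/25
d7 = 40
d8 = 14/15
d9 = 299/15
d10 = 20
d11 = 104/15
d12 = 80
d13 = 15803/75
endpoint = (-16783/75, 135/2)

Apply edit: d5 := 14/5
  d6 = 1 + d5/5 = 39/25
  d7 = d1*5 = 40
  d8 = d5/3 = 14/15
  d9 = d1 + d3 + d8 = 299/15
  d10 = 9 + d3 = 20
  d11 = d8 + 1 + 5 = 104/15
  d12 = d7*2 = 80
  d13 = d12*3 - d6 - d11*4 = 15803/75
Walk from origin (0, 0):
  seg 1: left by d9 = 299/15 → (-299/15, 0)
  seg 2: left by d13 = 15803/75 → (-5766/25, 0)
  seg 3: up by d12 = 80 → (-5766/25, 80)
  seg 4: right by d3 = 11 → (-5491/25, 80)
  seg 5: down by d2 = 9/2 → (-5491/25, 151/2)
  seg 6: down by d1 = 8 → (-5491/25, 135/2)
  seg 7: right by d5 = 14/5 → (-5421/25, 135/2)
  seg 8: left by d11 = 104/15 → (-16783/75, 135/2)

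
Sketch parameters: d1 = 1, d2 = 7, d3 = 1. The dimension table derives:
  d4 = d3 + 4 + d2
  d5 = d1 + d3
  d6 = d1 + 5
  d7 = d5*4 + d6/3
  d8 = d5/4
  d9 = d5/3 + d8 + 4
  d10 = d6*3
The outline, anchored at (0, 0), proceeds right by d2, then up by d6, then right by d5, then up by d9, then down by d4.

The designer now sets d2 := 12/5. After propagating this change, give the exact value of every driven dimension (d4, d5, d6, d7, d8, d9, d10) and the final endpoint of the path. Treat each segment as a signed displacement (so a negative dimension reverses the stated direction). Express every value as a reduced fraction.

d4 = 37/5
d5 = 2
d6 = 6
d7 = 10
d8 = 1/2
d9 = 31/6
d10 = 18
endpoint = (22/5, 113/30)

Apply edit: d2 := 12/5
  d4 = d3 + 4 + d2 = 37/5
  d5 = d1 + d3 = 2
  d6 = d1 + 5 = 6
  d7 = d5*4 + d6/3 = 10
  d8 = d5/4 = 1/2
  d9 = d5/3 + d8 + 4 = 31/6
  d10 = d6*3 = 18
Walk from origin (0, 0):
  seg 1: right by d2 = 12/5 → (12/5, 0)
  seg 2: up by d6 = 6 → (12/5, 6)
  seg 3: right by d5 = 2 → (22/5, 6)
  seg 4: up by d9 = 31/6 → (22/5, 67/6)
  seg 5: down by d4 = 37/5 → (22/5, 113/30)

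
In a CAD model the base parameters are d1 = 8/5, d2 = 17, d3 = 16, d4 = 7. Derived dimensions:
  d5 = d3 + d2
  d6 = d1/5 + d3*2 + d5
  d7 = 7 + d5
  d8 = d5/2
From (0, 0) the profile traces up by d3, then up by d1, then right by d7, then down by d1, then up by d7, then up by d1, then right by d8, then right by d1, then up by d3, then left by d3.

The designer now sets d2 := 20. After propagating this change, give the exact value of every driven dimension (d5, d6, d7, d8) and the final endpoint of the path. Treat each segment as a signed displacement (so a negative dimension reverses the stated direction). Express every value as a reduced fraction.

Apply edit: d2 := 20
  d5 = d3 + d2 = 36
  d6 = d1/5 + d3*2 + d5 = 1708/25
  d7 = 7 + d5 = 43
  d8 = d5/2 = 18
Walk from origin (0, 0):
  seg 1: up by d3 = 16 → (0, 16)
  seg 2: up by d1 = 8/5 → (0, 88/5)
  seg 3: right by d7 = 43 → (43, 88/5)
  seg 4: down by d1 = 8/5 → (43, 16)
  seg 5: up by d7 = 43 → (43, 59)
  seg 6: up by d1 = 8/5 → (43, 303/5)
  seg 7: right by d8 = 18 → (61, 303/5)
  seg 8: right by d1 = 8/5 → (313/5, 303/5)
  seg 9: up by d3 = 16 → (313/5, 383/5)
  seg 10: left by d3 = 16 → (233/5, 383/5)

d5 = 36
d6 = 1708/25
d7 = 43
d8 = 18
endpoint = (233/5, 383/5)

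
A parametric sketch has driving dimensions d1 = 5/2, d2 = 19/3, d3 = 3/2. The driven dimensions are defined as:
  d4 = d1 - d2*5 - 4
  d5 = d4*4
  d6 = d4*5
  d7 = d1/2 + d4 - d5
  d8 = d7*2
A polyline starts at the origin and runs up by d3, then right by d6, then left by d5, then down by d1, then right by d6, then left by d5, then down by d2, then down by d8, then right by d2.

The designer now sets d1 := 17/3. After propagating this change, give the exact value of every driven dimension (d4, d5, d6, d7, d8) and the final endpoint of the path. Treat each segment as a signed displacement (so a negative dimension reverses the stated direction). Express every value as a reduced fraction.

Apply edit: d1 := 17/3
  d4 = d1 - d2*5 - 4 = -30
  d5 = d4*4 = -120
  d6 = d4*5 = -150
  d7 = d1/2 + d4 - d5 = 557/6
  d8 = d7*2 = 557/3
Walk from origin (0, 0):
  seg 1: up by d3 = 3/2 → (0, 3/2)
  seg 2: right by d6 = -150 → (-150, 3/2)
  seg 3: left by d5 = -120 → (-30, 3/2)
  seg 4: down by d1 = 17/3 → (-30, -25/6)
  seg 5: right by d6 = -150 → (-180, -25/6)
  seg 6: left by d5 = -120 → (-60, -25/6)
  seg 7: down by d2 = 19/3 → (-60, -21/2)
  seg 8: down by d8 = 557/3 → (-60, -1177/6)
  seg 9: right by d2 = 19/3 → (-161/3, -1177/6)

d4 = -30
d5 = -120
d6 = -150
d7 = 557/6
d8 = 557/3
endpoint = (-161/3, -1177/6)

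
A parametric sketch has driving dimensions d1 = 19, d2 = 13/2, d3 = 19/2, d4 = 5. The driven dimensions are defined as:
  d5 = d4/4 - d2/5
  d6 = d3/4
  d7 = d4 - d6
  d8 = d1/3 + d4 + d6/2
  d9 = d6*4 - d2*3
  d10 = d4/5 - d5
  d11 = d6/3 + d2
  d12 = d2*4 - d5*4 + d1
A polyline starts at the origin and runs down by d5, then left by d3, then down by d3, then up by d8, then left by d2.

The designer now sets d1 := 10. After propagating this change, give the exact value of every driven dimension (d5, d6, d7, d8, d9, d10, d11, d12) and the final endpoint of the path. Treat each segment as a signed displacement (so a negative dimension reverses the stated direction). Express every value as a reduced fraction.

d5 = -1/20
d6 = 19/8
d7 = 21/8
d8 = 457/48
d9 = -10
d10 = 21/20
d11 = 175/24
d12 = 181/5
endpoint = (-16, 17/240)

Apply edit: d1 := 10
  d5 = d4/4 - d2/5 = -1/20
  d6 = d3/4 = 19/8
  d7 = d4 - d6 = 21/8
  d8 = d1/3 + d4 + d6/2 = 457/48
  d9 = d6*4 - d2*3 = -10
  d10 = d4/5 - d5 = 21/20
  d11 = d6/3 + d2 = 175/24
  d12 = d2*4 - d5*4 + d1 = 181/5
Walk from origin (0, 0):
  seg 1: down by d5 = -1/20 → (0, 1/20)
  seg 2: left by d3 = 19/2 → (-19/2, 1/20)
  seg 3: down by d3 = 19/2 → (-19/2, -189/20)
  seg 4: up by d8 = 457/48 → (-19/2, 17/240)
  seg 5: left by d2 = 13/2 → (-16, 17/240)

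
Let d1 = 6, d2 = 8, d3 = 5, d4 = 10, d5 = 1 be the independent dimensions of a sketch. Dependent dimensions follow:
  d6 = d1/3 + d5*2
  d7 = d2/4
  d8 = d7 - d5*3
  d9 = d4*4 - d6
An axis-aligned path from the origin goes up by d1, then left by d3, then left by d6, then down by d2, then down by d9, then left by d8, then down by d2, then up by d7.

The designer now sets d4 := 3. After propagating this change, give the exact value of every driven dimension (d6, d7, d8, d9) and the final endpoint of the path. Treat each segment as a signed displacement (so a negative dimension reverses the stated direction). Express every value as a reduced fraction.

d6 = 4
d7 = 2
d8 = -1
d9 = 8
endpoint = (-8, -16)

Apply edit: d4 := 3
  d6 = d1/3 + d5*2 = 4
  d7 = d2/4 = 2
  d8 = d7 - d5*3 = -1
  d9 = d4*4 - d6 = 8
Walk from origin (0, 0):
  seg 1: up by d1 = 6 → (0, 6)
  seg 2: left by d3 = 5 → (-5, 6)
  seg 3: left by d6 = 4 → (-9, 6)
  seg 4: down by d2 = 8 → (-9, -2)
  seg 5: down by d9 = 8 → (-9, -10)
  seg 6: left by d8 = -1 → (-8, -10)
  seg 7: down by d2 = 8 → (-8, -18)
  seg 8: up by d7 = 2 → (-8, -16)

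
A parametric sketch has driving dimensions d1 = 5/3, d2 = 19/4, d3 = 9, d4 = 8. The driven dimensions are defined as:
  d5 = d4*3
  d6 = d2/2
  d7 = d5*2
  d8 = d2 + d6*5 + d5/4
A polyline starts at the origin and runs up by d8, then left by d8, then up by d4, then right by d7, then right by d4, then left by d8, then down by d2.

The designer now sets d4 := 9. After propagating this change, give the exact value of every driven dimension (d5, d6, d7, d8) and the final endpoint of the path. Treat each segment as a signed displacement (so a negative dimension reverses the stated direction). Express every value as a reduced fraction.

Apply edit: d4 := 9
  d5 = d4*3 = 27
  d6 = d2/2 = 19/8
  d7 = d5*2 = 54
  d8 = d2 + d6*5 + d5/4 = 187/8
Walk from origin (0, 0):
  seg 1: up by d8 = 187/8 → (0, 187/8)
  seg 2: left by d8 = 187/8 → (-187/8, 187/8)
  seg 3: up by d4 = 9 → (-187/8, 259/8)
  seg 4: right by d7 = 54 → (245/8, 259/8)
  seg 5: right by d4 = 9 → (317/8, 259/8)
  seg 6: left by d8 = 187/8 → (65/4, 259/8)
  seg 7: down by d2 = 19/4 → (65/4, 221/8)

d5 = 27
d6 = 19/8
d7 = 54
d8 = 187/8
endpoint = (65/4, 221/8)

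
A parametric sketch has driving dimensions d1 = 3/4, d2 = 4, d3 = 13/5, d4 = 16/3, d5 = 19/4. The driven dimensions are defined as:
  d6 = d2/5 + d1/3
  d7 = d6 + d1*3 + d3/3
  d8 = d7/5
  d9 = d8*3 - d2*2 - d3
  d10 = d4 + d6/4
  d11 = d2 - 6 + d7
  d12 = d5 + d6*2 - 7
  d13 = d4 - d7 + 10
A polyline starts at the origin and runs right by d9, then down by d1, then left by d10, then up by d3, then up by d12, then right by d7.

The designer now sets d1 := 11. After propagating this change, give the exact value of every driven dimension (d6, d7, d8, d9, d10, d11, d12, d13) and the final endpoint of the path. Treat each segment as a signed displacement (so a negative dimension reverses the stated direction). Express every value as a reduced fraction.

Apply edit: d1 := 11
  d6 = d2/5 + d1/3 = 67/15
  d7 = d6 + d1*3 + d3/3 = 115/3
  d8 = d7/5 = 23/3
  d9 = d8*3 - d2*2 - d3 = 62/5
  d10 = d4 + d6/4 = 129/20
  d11 = d2 - 6 + d7 = 109/3
  d12 = d5 + d6*2 - 7 = 401/60
  d13 = d4 - d7 + 10 = -23
Walk from origin (0, 0):
  seg 1: right by d9 = 62/5 → (62/5, 0)
  seg 2: down by d1 = 11 → (62/5, -11)
  seg 3: left by d10 = 129/20 → (119/20, -11)
  seg 4: up by d3 = 13/5 → (119/20, -42/5)
  seg 5: up by d12 = 401/60 → (119/20, -103/60)
  seg 6: right by d7 = 115/3 → (2657/60, -103/60)

d6 = 67/15
d7 = 115/3
d8 = 23/3
d9 = 62/5
d10 = 129/20
d11 = 109/3
d12 = 401/60
d13 = -23
endpoint = (2657/60, -103/60)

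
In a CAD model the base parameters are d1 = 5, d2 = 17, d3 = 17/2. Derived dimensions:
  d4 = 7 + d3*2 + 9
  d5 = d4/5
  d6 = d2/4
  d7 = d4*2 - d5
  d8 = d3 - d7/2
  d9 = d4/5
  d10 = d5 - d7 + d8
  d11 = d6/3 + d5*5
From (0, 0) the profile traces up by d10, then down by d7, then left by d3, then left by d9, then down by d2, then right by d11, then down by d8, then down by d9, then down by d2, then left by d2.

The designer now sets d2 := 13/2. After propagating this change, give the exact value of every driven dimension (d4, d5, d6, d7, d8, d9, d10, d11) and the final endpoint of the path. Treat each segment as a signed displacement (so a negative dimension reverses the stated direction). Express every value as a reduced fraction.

Apply edit: d2 := 13/2
  d4 = 7 + d3*2 + 9 = 33
  d5 = d4/5 = 33/5
  d6 = d2/4 = 13/8
  d7 = d4*2 - d5 = 297/5
  d8 = d3 - d7/2 = -106/5
  d9 = d4/5 = 33/5
  d10 = d5 - d7 + d8 = -74
  d11 = d6/3 + d5*5 = 805/24
Walk from origin (0, 0):
  seg 1: up by d10 = -74 → (0, -74)
  seg 2: down by d7 = 297/5 → (0, -667/5)
  seg 3: left by d3 = 17/2 → (-17/2, -667/5)
  seg 4: left by d9 = 33/5 → (-151/10, -667/5)
  seg 5: down by d2 = 13/2 → (-151/10, -1399/10)
  seg 6: right by d11 = 805/24 → (2213/120, -1399/10)
  seg 7: down by d8 = -106/5 → (2213/120, -1187/10)
  seg 8: down by d9 = 33/5 → (2213/120, -1253/10)
  seg 9: down by d2 = 13/2 → (2213/120, -659/5)
  seg 10: left by d2 = 13/2 → (1433/120, -659/5)

d4 = 33
d5 = 33/5
d6 = 13/8
d7 = 297/5
d8 = -106/5
d9 = 33/5
d10 = -74
d11 = 805/24
endpoint = (1433/120, -659/5)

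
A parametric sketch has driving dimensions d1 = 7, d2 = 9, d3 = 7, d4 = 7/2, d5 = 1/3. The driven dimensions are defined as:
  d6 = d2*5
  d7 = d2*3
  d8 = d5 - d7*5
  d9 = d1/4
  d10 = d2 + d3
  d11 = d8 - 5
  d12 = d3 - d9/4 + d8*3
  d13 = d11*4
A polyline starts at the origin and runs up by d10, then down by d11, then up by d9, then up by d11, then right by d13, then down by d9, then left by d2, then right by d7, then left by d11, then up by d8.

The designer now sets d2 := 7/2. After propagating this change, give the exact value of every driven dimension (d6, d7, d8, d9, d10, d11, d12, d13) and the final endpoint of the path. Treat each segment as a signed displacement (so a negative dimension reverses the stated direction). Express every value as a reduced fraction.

Apply edit: d2 := 7/2
  d6 = d2*5 = 35/2
  d7 = d2*3 = 21/2
  d8 = d5 - d7*5 = -313/6
  d9 = d1/4 = 7/4
  d10 = d2 + d3 = 21/2
  d11 = d8 - 5 = -343/6
  d12 = d3 - d9/4 + d8*3 = -2399/16
  d13 = d11*4 = -686/3
Walk from origin (0, 0):
  seg 1: up by d10 = 21/2 → (0, 21/2)
  seg 2: down by d11 = -343/6 → (0, 203/3)
  seg 3: up by d9 = 7/4 → (0, 833/12)
  seg 4: up by d11 = -343/6 → (0, 49/4)
  seg 5: right by d13 = -686/3 → (-686/3, 49/4)
  seg 6: down by d9 = 7/4 → (-686/3, 21/2)
  seg 7: left by d2 = 7/2 → (-1393/6, 21/2)
  seg 8: right by d7 = 21/2 → (-665/3, 21/2)
  seg 9: left by d11 = -343/6 → (-329/2, 21/2)
  seg 10: up by d8 = -313/6 → (-329/2, -125/3)

d6 = 35/2
d7 = 21/2
d8 = -313/6
d9 = 7/4
d10 = 21/2
d11 = -343/6
d12 = -2399/16
d13 = -686/3
endpoint = (-329/2, -125/3)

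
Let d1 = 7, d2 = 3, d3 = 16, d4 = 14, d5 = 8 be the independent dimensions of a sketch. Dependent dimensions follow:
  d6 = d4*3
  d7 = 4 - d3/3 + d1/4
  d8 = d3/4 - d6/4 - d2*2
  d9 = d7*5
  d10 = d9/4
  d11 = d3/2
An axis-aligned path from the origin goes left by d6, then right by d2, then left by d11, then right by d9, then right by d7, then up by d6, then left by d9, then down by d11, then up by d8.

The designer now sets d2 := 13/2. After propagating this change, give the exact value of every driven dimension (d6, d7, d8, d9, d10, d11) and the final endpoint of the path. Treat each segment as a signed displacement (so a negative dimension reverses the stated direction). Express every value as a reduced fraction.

Apply edit: d2 := 13/2
  d6 = d4*3 = 42
  d7 = 4 - d3/3 + d1/4 = 5/12
  d8 = d3/4 - d6/4 - d2*2 = -39/2
  d9 = d7*5 = 25/12
  d10 = d9/4 = 25/48
  d11 = d3/2 = 8
Walk from origin (0, 0):
  seg 1: left by d6 = 42 → (-42, 0)
  seg 2: right by d2 = 13/2 → (-71/2, 0)
  seg 3: left by d11 = 8 → (-87/2, 0)
  seg 4: right by d9 = 25/12 → (-497/12, 0)
  seg 5: right by d7 = 5/12 → (-41, 0)
  seg 6: up by d6 = 42 → (-41, 42)
  seg 7: left by d9 = 25/12 → (-517/12, 42)
  seg 8: down by d11 = 8 → (-517/12, 34)
  seg 9: up by d8 = -39/2 → (-517/12, 29/2)

d6 = 42
d7 = 5/12
d8 = -39/2
d9 = 25/12
d10 = 25/48
d11 = 8
endpoint = (-517/12, 29/2)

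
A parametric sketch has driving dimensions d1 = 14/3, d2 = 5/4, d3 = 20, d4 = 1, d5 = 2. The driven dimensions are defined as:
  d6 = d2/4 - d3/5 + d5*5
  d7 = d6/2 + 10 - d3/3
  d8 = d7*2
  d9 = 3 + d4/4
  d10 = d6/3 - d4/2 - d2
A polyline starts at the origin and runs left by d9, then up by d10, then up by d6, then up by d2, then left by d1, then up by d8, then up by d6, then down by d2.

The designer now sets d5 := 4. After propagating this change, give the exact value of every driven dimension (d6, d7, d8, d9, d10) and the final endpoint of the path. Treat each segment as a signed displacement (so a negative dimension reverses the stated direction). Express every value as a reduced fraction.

Apply edit: d5 := 4
  d6 = d2/4 - d3/5 + d5*5 = 261/16
  d7 = d6/2 + 10 - d3/3 = 1103/96
  d8 = d7*2 = 1103/48
  d9 = 3 + d4/4 = 13/4
  d10 = d6/3 - d4/2 - d2 = 59/16
Walk from origin (0, 0):
  seg 1: left by d9 = 13/4 → (-13/4, 0)
  seg 2: up by d10 = 59/16 → (-13/4, 59/16)
  seg 3: up by d6 = 261/16 → (-13/4, 20)
  seg 4: up by d2 = 5/4 → (-13/4, 85/4)
  seg 5: left by d1 = 14/3 → (-95/12, 85/4)
  seg 6: up by d8 = 1103/48 → (-95/12, 2123/48)
  seg 7: up by d6 = 261/16 → (-95/12, 1453/24)
  seg 8: down by d2 = 5/4 → (-95/12, 1423/24)

d6 = 261/16
d7 = 1103/96
d8 = 1103/48
d9 = 13/4
d10 = 59/16
endpoint = (-95/12, 1423/24)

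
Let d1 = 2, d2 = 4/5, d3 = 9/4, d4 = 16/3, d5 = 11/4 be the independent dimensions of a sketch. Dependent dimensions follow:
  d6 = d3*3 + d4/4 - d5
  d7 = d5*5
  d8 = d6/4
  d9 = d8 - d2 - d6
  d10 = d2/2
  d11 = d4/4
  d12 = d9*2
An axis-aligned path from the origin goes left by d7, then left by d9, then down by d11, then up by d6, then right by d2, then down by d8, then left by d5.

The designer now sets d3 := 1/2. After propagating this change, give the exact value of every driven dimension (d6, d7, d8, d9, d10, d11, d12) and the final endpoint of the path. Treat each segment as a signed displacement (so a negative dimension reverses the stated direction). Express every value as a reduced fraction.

Apply edit: d3 := 1/2
  d6 = d3*3 + d4/4 - d5 = 1/12
  d7 = d5*5 = 55/4
  d8 = d6/4 = 1/48
  d9 = d8 - d2 - d6 = -69/80
  d10 = d2/2 = 2/5
  d11 = d4/4 = 4/3
  d12 = d9*2 = -69/40
Walk from origin (0, 0):
  seg 1: left by d7 = 55/4 → (-55/4, 0)
  seg 2: left by d9 = -69/80 → (-1031/80, 0)
  seg 3: down by d11 = 4/3 → (-1031/80, -4/3)
  seg 4: up by d6 = 1/12 → (-1031/80, -5/4)
  seg 5: right by d2 = 4/5 → (-967/80, -5/4)
  seg 6: down by d8 = 1/48 → (-967/80, -61/48)
  seg 7: left by d5 = 11/4 → (-1187/80, -61/48)

d6 = 1/12
d7 = 55/4
d8 = 1/48
d9 = -69/80
d10 = 2/5
d11 = 4/3
d12 = -69/40
endpoint = (-1187/80, -61/48)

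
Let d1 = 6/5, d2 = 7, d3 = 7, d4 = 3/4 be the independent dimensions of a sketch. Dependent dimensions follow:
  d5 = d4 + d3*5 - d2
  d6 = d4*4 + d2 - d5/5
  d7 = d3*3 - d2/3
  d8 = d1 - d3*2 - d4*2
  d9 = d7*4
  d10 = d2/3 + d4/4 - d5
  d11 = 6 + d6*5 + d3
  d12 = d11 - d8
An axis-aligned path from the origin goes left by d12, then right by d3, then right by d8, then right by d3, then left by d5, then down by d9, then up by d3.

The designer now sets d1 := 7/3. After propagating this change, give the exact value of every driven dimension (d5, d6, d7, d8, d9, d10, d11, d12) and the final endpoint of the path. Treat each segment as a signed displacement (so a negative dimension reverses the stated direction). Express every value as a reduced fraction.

Apply edit: d1 := 7/3
  d5 = d4 + d3*5 - d2 = 115/4
  d6 = d4*4 + d2 - d5/5 = 17/4
  d7 = d3*3 - d2/3 = 56/3
  d8 = d1 - d3*2 - d4*2 = -79/6
  d9 = d7*4 = 224/3
  d10 = d2/3 + d4/4 - d5 = -1259/48
  d11 = 6 + d6*5 + d3 = 137/4
  d12 = d11 - d8 = 569/12
Walk from origin (0, 0):
  seg 1: left by d12 = 569/12 → (-569/12, 0)
  seg 2: right by d3 = 7 → (-485/12, 0)
  seg 3: right by d8 = -79/6 → (-643/12, 0)
  seg 4: right by d3 = 7 → (-559/12, 0)
  seg 5: left by d5 = 115/4 → (-226/3, 0)
  seg 6: down by d9 = 224/3 → (-226/3, -224/3)
  seg 7: up by d3 = 7 → (-226/3, -203/3)

d5 = 115/4
d6 = 17/4
d7 = 56/3
d8 = -79/6
d9 = 224/3
d10 = -1259/48
d11 = 137/4
d12 = 569/12
endpoint = (-226/3, -203/3)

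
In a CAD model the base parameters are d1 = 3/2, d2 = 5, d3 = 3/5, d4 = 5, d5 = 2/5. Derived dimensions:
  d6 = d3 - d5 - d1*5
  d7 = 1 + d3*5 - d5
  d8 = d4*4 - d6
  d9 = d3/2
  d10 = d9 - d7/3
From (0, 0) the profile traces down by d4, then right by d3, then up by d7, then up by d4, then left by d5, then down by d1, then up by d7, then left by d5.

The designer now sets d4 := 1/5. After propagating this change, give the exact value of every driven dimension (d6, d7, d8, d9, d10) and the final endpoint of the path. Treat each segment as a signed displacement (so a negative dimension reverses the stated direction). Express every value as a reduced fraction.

Apply edit: d4 := 1/5
  d6 = d3 - d5 - d1*5 = -73/10
  d7 = 1 + d3*5 - d5 = 18/5
  d8 = d4*4 - d6 = 81/10
  d9 = d3/2 = 3/10
  d10 = d9 - d7/3 = -9/10
Walk from origin (0, 0):
  seg 1: down by d4 = 1/5 → (0, -1/5)
  seg 2: right by d3 = 3/5 → (3/5, -1/5)
  seg 3: up by d7 = 18/5 → (3/5, 17/5)
  seg 4: up by d4 = 1/5 → (3/5, 18/5)
  seg 5: left by d5 = 2/5 → (1/5, 18/5)
  seg 6: down by d1 = 3/2 → (1/5, 21/10)
  seg 7: up by d7 = 18/5 → (1/5, 57/10)
  seg 8: left by d5 = 2/5 → (-1/5, 57/10)

d6 = -73/10
d7 = 18/5
d8 = 81/10
d9 = 3/10
d10 = -9/10
endpoint = (-1/5, 57/10)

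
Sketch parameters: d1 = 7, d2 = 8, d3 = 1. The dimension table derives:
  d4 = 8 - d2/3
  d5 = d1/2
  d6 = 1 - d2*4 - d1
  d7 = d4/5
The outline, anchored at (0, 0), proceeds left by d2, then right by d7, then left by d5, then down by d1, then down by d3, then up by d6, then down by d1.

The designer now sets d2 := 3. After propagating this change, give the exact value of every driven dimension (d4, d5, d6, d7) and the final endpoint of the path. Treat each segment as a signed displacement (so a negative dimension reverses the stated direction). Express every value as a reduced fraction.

d4 = 7
d5 = 7/2
d6 = -18
d7 = 7/5
endpoint = (-51/10, -33)

Apply edit: d2 := 3
  d4 = 8 - d2/3 = 7
  d5 = d1/2 = 7/2
  d6 = 1 - d2*4 - d1 = -18
  d7 = d4/5 = 7/5
Walk from origin (0, 0):
  seg 1: left by d2 = 3 → (-3, 0)
  seg 2: right by d7 = 7/5 → (-8/5, 0)
  seg 3: left by d5 = 7/2 → (-51/10, 0)
  seg 4: down by d1 = 7 → (-51/10, -7)
  seg 5: down by d3 = 1 → (-51/10, -8)
  seg 6: up by d6 = -18 → (-51/10, -26)
  seg 7: down by d1 = 7 → (-51/10, -33)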